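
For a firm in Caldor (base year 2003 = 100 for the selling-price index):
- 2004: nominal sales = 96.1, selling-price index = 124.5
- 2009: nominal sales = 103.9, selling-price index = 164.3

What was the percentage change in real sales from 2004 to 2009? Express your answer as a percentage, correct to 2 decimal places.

-18.07%

Deflate each year: 2004 → 96.1/1.245 = 77.19; 2009 → 103.9/1.643 = 63.24.
So real sales changed by 63.24/77.19 − 1 = -0.1807, i.e. -18.07%.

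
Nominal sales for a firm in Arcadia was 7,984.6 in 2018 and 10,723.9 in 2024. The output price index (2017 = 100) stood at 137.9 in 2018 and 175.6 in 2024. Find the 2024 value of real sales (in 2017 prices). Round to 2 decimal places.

Real sales = Nominal / (output price index/100) = 10723.9 / 1.756 = 6107.00.

6,107.00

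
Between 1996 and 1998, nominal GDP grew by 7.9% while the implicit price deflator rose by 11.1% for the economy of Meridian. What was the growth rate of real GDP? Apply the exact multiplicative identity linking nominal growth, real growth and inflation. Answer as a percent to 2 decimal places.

(1 + g_nom) = (1 + g_real)(1 + π), so g_real = 1.0790 / 1.1110 − 1 = -0.02880.

-2.88%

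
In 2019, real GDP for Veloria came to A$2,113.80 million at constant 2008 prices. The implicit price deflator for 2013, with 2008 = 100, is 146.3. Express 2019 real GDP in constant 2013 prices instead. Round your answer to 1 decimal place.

A$3,092.5 million

Real GDP in 2013 prices = Real GDP in 2008 prices × (P_2013/P_2008) = 2113.80 × 1.463 = 3092.49.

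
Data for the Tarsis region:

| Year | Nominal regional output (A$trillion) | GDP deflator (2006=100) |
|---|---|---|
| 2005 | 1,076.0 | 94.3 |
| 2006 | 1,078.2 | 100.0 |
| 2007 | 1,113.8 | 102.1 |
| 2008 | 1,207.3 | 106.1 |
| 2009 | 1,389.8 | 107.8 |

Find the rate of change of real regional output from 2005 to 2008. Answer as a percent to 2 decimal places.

-0.28%

Real regional output 2005 = 1076.0/0.943 = 1141.04.
Real regional output 2008 = 1207.3/1.061 = 1137.89.
Change = 1137.89/1141.04 − 1 = -0.0028.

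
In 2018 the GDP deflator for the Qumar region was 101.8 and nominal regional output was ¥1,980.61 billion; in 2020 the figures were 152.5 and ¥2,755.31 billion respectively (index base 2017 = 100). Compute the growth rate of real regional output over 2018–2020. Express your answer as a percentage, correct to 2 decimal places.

-7.14%

Deflate each year: 2018 → 1980.61/1.018 = 1945.59; 2020 → 2755.31/1.525 = 1806.76.
So real regional output changed by 1806.76/1945.59 − 1 = -0.0714, i.e. -7.14%.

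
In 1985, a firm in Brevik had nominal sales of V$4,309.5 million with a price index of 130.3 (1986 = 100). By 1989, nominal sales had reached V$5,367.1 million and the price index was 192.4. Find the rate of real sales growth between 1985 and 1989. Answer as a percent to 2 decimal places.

Real sales 1985 = 4309.5 / 1.303 = 3307.37.
Real sales 1989 = 5367.1 / 1.924 = 2789.55.
Real growth = 2789.55 / 3307.37 − 1 = -0.1566.

-15.66%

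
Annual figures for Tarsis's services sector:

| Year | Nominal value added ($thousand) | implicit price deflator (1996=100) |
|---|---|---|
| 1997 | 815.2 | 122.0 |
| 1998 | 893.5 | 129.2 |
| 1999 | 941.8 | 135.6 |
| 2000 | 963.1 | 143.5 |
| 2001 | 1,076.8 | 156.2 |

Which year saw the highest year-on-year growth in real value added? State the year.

1998

1998: real = 893.5/1.292 = 691.56; growth vs 1997 (668.20) = 3.50%.
1999: real = 941.8/1.356 = 694.54; growth vs 1998 (691.56) = 0.43%.
2000: real = 963.1/1.435 = 671.15; growth vs 1999 (694.54) = -3.37%.
2001: real = 1076.8/1.562 = 689.37; growth vs 2000 (671.15) = 2.71%.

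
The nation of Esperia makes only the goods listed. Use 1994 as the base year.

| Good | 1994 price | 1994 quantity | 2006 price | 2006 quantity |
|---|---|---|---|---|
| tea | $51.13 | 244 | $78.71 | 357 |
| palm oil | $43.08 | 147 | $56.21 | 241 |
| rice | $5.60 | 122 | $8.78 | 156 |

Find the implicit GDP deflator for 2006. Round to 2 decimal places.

145.77

Nominal GDP 2006 = 78.71·357 + 56.21·241 + 8.78·156 = 43015.76.
Real GDP 2006 (at 1994 prices) = 51.13·357 + 43.08·241 + 5.60·156 = 29509.29.
Deflator = Nominal/Real × 100 = 43015.76/29509.29 × 100 = 145.770.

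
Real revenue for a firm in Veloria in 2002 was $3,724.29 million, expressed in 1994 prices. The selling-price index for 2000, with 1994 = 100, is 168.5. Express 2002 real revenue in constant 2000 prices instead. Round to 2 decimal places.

$6,275.43 million

Real revenue in 2000 prices = Real revenue in 1994 prices × (P_2000/P_1994) = 3724.29 × 1.685 = 6275.43.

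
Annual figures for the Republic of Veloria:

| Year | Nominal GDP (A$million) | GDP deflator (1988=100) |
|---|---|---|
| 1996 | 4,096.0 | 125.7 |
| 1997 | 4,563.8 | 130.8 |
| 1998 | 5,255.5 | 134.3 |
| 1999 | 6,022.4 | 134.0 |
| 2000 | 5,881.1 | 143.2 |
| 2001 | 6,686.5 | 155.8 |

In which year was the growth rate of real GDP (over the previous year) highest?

1997: real = 4563.8/1.308 = 3489.14; growth vs 1996 (3258.55) = 7.08%.
1998: real = 5255.5/1.343 = 3913.25; growth vs 1997 (3489.14) = 12.16%.
1999: real = 6022.4/1.340 = 4494.33; growth vs 1998 (3913.25) = 14.85%.
2000: real = 5881.1/1.432 = 4106.91; growth vs 1999 (4494.33) = -8.62%.
2001: real = 6686.5/1.558 = 4291.72; growth vs 2000 (4106.91) = 4.50%.

1999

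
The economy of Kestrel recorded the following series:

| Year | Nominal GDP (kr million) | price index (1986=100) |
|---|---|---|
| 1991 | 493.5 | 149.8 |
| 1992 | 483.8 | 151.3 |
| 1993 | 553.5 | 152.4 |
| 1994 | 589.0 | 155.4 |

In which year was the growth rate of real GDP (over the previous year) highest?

1992: real = 483.8/1.513 = 319.76; growth vs 1991 (329.44) = -2.94%.
1993: real = 553.5/1.524 = 363.19; growth vs 1992 (319.76) = 13.58%.
1994: real = 589.0/1.554 = 379.02; growth vs 1993 (363.19) = 4.36%.

1993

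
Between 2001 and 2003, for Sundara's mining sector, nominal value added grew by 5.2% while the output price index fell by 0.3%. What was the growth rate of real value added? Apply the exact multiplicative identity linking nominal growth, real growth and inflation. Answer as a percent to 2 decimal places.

(1 + g_nom) = (1 + g_real)(1 + π), so g_real = 1.0520 / 0.9970 − 1 = 0.05517.

5.52%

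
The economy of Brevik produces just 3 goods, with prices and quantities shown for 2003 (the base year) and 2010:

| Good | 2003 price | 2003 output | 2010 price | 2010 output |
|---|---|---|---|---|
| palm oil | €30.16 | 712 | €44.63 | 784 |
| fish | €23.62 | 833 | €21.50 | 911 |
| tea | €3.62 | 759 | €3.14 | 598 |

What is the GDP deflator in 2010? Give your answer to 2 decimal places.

119.28

Nominal GDP 2010 = 44.63·784 + 21.50·911 + 3.14·598 = 56454.14.
Real GDP 2010 (at 2003 prices) = 30.16·784 + 23.62·911 + 3.62·598 = 47328.02.
Deflator = Nominal/Real × 100 = 56454.14/47328.02 × 100 = 119.283.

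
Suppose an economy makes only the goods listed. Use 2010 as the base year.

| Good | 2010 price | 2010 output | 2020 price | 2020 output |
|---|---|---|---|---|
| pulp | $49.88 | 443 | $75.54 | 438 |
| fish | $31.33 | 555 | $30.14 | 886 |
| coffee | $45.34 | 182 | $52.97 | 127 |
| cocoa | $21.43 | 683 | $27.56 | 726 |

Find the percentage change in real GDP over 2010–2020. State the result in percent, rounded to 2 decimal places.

Real GDP 2010 = Nominal GDP 2010 = 49.88·443 + 31.33·555 + 45.34·182 + 21.43·683 = 62373.56.
Real GDP 2020 (at 2010 prices) = 49.88·438 + 31.33·886 + 45.34·127 + 21.43·726 = 70922.18.
Real growth = 70922.18/62373.56 − 1 = 0.1371.

13.71%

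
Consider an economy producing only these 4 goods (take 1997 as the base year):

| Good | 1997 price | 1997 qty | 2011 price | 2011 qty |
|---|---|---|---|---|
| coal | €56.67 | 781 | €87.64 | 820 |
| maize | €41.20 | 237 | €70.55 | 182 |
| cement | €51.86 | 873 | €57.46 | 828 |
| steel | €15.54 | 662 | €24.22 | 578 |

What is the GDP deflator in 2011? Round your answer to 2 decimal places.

138.14

Nominal GDP 2011 = 87.64·820 + 70.55·182 + 57.46·828 + 24.22·578 = 146280.94.
Real GDP 2011 (at 1997 prices) = 56.67·820 + 41.20·182 + 51.86·828 + 15.54·578 = 105890.00.
Deflator = Nominal/Real × 100 = 146280.94/105890.00 × 100 = 138.144.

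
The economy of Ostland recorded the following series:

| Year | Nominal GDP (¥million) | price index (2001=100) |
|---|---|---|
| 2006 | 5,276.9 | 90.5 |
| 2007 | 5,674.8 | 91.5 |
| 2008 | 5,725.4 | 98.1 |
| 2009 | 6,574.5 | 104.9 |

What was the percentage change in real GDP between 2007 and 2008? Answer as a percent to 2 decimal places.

-5.90%

Real GDP 2007 = 5674.8/0.915 = 6201.97.
Real GDP 2008 = 5725.4/0.981 = 5836.29.
Change = 5836.29/6201.97 − 1 = -0.0590.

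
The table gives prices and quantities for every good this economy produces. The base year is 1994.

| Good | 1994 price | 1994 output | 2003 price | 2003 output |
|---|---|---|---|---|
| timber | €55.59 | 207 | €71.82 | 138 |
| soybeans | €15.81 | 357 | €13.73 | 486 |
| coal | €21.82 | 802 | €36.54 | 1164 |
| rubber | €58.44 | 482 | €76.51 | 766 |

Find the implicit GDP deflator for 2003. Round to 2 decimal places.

137.66

Nominal GDP 2003 = 71.82·138 + 13.73·486 + 36.54·1164 + 76.51·766 = 117723.16.
Real GDP 2003 (at 1994 prices) = 55.59·138 + 15.81·486 + 21.82·1164 + 58.44·766 = 85518.60.
Deflator = Nominal/Real × 100 = 117723.16/85518.60 × 100 = 137.658.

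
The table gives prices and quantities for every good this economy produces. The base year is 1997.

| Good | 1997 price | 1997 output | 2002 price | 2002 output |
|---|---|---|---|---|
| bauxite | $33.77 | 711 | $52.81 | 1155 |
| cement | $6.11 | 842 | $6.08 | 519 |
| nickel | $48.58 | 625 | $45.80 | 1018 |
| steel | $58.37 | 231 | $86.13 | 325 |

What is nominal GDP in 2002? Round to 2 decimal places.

$138767.72

Nominal GDP 2002 = Σ (p_2002 × q_2002) = 52.81·1155 + 6.08·519 + 45.80·1018 + 86.13·325 = 138767.72.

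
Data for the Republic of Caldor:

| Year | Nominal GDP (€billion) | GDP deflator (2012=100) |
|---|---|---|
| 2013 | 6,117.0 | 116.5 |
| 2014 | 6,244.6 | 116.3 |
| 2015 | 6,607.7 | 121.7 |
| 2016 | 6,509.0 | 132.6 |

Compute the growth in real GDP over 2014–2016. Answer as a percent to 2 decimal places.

Real GDP 2014 = 6244.6/1.163 = 5369.39.
Real GDP 2016 = 6509.0/1.326 = 4908.75.
Change = 4908.75/5369.39 − 1 = -0.0858.

-8.58%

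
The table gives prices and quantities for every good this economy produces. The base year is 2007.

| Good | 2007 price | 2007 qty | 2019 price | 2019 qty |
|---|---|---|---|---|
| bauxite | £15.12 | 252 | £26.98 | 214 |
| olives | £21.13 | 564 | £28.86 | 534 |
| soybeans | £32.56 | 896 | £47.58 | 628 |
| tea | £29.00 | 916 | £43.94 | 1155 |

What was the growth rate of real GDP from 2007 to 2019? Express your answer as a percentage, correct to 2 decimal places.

-4.20%

Real GDP 2007 = Nominal GDP 2007 = 15.12·252 + 21.13·564 + 32.56·896 + 29.00·916 = 71465.32.
Real GDP 2019 (at 2007 prices) = 15.12·214 + 21.13·534 + 32.56·628 + 29.00·1155 = 68461.78.
Real growth = 68461.78/71465.32 − 1 = -0.0420.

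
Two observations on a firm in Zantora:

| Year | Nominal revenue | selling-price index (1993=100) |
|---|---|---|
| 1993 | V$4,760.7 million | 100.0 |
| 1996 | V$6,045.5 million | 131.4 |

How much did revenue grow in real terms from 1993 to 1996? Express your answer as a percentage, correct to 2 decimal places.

Deflate each year: 1993 → 4760.7/1.000 = 4760.70; 1996 → 6045.5/1.314 = 4600.84.
So real revenue changed by 4600.84/4760.70 − 1 = -0.0336, i.e. -3.36%.

-3.36%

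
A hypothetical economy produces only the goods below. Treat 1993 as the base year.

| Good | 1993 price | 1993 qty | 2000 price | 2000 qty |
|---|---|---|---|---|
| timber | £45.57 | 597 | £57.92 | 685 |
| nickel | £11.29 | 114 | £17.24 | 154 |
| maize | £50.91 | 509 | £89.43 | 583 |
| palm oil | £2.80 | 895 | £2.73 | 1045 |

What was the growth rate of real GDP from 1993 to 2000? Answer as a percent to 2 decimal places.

Real GDP 1993 = Nominal GDP 1993 = 45.57·597 + 11.29·114 + 50.91·509 + 2.80·895 = 56911.54.
Real GDP 2000 (at 1993 prices) = 45.57·685 + 11.29·154 + 50.91·583 + 2.80·1045 = 65560.64.
Real growth = 65560.64/56911.54 − 1 = 0.1520.

15.20%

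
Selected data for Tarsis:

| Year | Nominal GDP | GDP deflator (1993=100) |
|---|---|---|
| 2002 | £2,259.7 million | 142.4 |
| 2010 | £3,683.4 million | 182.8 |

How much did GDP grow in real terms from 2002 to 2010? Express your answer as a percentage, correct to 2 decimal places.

26.98%

Deflate each year: 2002 → 2259.7/1.424 = 1586.87; 2010 → 3683.4/1.828 = 2014.99.
So real GDP changed by 2014.99/1586.87 − 1 = 0.2698, i.e. 26.98%.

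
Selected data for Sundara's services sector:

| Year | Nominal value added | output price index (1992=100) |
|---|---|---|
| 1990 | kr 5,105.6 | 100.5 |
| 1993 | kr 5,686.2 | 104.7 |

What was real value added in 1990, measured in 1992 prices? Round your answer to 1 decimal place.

kr 5,080.2

Real value added = Nominal / (output price index/100) = 5105.6 / 1.005 = 5080.20.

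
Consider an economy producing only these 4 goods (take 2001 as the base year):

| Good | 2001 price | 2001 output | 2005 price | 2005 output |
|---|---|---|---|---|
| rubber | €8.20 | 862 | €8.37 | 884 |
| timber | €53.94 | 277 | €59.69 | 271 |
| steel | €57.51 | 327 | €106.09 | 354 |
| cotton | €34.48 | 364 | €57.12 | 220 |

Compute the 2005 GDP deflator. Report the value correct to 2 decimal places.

147.95

Nominal GDP 2005 = 8.37·884 + 59.69·271 + 106.09·354 + 57.12·220 = 73697.33.
Real GDP 2005 (at 2001 prices) = 8.20·884 + 53.94·271 + 57.51·354 + 34.48·220 = 49810.68.
Deflator = Nominal/Real × 100 = 73697.33/49810.68 × 100 = 147.955.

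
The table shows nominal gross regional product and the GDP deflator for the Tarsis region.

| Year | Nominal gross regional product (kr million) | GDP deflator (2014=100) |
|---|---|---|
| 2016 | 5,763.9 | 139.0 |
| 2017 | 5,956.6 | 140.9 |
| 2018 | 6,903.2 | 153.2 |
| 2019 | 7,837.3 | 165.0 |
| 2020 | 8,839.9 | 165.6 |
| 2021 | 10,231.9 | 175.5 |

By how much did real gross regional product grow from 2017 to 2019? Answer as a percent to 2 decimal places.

Real gross regional product 2017 = 5956.6/1.409 = 4227.54.
Real gross regional product 2019 = 7837.3/1.650 = 4749.88.
Change = 4749.88/4227.54 − 1 = 0.1236.

12.36%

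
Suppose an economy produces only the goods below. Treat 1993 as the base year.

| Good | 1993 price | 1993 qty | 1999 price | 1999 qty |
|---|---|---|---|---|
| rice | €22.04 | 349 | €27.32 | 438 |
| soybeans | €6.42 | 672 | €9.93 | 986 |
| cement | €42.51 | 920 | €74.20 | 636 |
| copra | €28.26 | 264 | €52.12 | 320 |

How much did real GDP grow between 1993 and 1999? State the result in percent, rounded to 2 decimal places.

-11.12%

Real GDP 1993 = Nominal GDP 1993 = 22.04·349 + 6.42·672 + 42.51·920 + 28.26·264 = 58576.04.
Real GDP 1999 (at 1993 prices) = 22.04·438 + 6.42·986 + 42.51·636 + 28.26·320 = 52063.20.
Real growth = 52063.20/58576.04 − 1 = -0.1112.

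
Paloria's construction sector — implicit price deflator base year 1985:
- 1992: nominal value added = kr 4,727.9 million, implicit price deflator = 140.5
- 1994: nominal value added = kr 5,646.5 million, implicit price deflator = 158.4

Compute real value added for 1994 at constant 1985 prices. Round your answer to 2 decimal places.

Real value added = Nominal / (implicit price deflator/100) = 5646.5 / 1.584 = 3564.71.

kr 3,564.71 million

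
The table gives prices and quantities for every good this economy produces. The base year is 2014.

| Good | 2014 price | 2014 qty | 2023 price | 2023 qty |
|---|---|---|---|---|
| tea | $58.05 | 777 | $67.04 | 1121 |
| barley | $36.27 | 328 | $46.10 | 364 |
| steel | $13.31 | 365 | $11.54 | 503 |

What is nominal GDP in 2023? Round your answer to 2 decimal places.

$97736.86

Nominal GDP 2023 = Σ (p_2023 × q_2023) = 67.04·1121 + 46.10·364 + 11.54·503 = 97736.86.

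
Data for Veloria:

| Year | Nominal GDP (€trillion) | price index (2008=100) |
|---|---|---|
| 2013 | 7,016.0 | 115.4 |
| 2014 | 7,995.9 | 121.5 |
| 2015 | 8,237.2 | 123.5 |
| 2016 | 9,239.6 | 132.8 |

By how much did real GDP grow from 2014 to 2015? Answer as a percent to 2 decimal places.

1.35%

Real GDP 2014 = 7995.9/1.215 = 6580.99.
Real GDP 2015 = 8237.2/1.235 = 6669.80.
Change = 6669.80/6580.99 − 1 = 0.0135.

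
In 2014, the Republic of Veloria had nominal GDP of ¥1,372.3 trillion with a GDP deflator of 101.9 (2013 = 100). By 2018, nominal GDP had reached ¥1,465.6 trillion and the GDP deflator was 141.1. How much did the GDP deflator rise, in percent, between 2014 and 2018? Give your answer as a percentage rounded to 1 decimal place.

38.5%

Price-level change = 141.1 / 101.9 − 1 = 0.3847.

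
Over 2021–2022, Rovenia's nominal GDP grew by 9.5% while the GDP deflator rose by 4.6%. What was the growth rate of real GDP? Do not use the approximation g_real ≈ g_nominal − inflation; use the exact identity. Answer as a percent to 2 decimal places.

(1 + g_nom) = (1 + g_real)(1 + π), so g_real = 1.0950 / 1.0460 − 1 = 0.04685.

4.68%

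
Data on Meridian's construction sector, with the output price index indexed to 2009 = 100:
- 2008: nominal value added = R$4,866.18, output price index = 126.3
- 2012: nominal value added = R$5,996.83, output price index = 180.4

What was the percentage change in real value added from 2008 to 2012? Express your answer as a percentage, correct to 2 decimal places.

Real value added 2008 = 4866.18 / 1.263 = 3852.87.
Real value added 2012 = 5996.83 / 1.804 = 3324.19.
Real growth = 3324.19 / 3852.87 − 1 = -0.1372.

-13.72%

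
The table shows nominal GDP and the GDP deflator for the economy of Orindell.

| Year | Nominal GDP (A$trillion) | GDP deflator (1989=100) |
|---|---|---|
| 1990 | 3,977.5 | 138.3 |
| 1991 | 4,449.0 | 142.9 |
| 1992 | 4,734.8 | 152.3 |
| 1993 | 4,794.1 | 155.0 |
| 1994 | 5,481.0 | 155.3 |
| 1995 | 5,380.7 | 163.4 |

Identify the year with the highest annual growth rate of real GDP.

1991: real = 4449.0/1.429 = 3113.37; growth vs 1990 (2875.99) = 8.25%.
1992: real = 4734.8/1.523 = 3108.86; growth vs 1991 (3113.37) = -0.14%.
1993: real = 4794.1/1.550 = 3092.97; growth vs 1992 (3108.86) = -0.51%.
1994: real = 5481.0/1.553 = 3529.30; growth vs 1993 (3092.97) = 14.11%.
1995: real = 5380.7/1.634 = 3292.96; growth vs 1994 (3529.30) = -6.70%.

1994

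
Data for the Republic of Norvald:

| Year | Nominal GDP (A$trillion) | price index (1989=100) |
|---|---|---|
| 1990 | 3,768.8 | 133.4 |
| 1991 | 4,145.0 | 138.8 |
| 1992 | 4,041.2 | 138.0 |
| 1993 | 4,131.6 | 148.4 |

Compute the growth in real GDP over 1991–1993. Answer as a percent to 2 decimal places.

-6.77%

Real GDP 1991 = 4145.0/1.388 = 2986.31.
Real GDP 1993 = 4131.6/1.484 = 2784.10.
Change = 2784.10/2986.31 − 1 = -0.0677.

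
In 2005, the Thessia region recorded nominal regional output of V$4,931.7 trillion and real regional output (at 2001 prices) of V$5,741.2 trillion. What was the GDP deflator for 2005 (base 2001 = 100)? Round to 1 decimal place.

85.9

GDP deflator = (Nominal / Real) × 100 = 4931.7 / 5741.2 × 100 = 85.90.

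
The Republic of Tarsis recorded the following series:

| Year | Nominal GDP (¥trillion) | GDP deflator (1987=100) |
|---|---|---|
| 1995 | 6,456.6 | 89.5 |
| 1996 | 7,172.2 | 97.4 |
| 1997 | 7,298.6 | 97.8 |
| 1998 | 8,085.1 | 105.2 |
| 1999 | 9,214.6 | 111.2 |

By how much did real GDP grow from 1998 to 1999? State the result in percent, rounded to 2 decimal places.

7.82%

Real GDP 1998 = 8085.1/1.052 = 7685.46.
Real GDP 1999 = 9214.6/1.112 = 8286.51.
Change = 8286.51/7685.46 − 1 = 0.0782.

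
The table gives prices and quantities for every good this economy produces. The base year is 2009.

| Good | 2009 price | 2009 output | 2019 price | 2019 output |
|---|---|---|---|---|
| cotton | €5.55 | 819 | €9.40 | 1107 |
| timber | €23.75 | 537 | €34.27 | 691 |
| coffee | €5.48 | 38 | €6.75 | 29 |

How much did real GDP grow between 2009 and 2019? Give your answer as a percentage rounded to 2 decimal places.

Real GDP 2009 = Nominal GDP 2009 = 5.55·819 + 23.75·537 + 5.48·38 = 17507.44.
Real GDP 2019 (at 2009 prices) = 5.55·1107 + 23.75·691 + 5.48·29 = 22714.02.
Real growth = 22714.02/17507.44 − 1 = 0.2974.

29.74%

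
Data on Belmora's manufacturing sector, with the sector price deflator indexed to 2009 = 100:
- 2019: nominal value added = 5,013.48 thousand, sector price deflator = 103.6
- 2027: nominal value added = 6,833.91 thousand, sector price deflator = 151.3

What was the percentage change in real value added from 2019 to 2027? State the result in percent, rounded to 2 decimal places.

-6.66%

Real value added 2019 = 5013.48 / 1.036 = 4839.27.
Real value added 2027 = 6833.91 / 1.513 = 4516.79.
Real growth = 4516.79 / 4839.27 − 1 = -0.0666.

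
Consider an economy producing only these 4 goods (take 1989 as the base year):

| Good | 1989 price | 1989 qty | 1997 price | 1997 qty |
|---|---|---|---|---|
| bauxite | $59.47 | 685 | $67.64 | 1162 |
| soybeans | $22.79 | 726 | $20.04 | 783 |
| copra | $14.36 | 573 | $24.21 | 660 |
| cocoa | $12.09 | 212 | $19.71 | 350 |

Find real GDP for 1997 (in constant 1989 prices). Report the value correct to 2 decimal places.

Real GDP 1997 = Σ (p_1989 × q_1997) = 59.47·1162 + 22.79·783 + 14.36·660 + 12.09·350 = 100657.81.

$100657.81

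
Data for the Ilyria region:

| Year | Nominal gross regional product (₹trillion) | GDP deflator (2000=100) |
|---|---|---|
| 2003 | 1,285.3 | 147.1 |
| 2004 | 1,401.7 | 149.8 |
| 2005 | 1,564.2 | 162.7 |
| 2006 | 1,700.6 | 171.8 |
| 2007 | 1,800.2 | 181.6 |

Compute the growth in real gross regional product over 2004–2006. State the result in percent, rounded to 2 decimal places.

5.79%

Real gross regional product 2004 = 1401.7/1.498 = 935.71.
Real gross regional product 2006 = 1700.6/1.718 = 989.87.
Change = 989.87/935.71 − 1 = 0.0579.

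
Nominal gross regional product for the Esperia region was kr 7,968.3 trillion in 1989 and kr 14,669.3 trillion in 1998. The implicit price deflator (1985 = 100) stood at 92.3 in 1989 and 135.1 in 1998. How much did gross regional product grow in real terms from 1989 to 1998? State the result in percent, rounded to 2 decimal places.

Deflate each year: 1989 → 7968.3/0.923 = 8633.04; 1998 → 14669.3/1.351 = 10858.11.
So real gross regional product changed by 10858.11/8633.04 − 1 = 0.2577, i.e. 25.77%.

25.77%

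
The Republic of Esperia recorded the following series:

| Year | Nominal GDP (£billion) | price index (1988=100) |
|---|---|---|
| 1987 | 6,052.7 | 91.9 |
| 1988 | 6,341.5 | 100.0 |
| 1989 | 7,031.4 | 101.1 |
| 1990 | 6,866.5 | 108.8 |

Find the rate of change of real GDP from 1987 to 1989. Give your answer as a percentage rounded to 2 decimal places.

Real GDP 1987 = 6052.7/0.919 = 6586.18.
Real GDP 1989 = 7031.4/1.011 = 6954.90.
Change = 6954.90/6586.18 − 1 = 0.0560.

5.60%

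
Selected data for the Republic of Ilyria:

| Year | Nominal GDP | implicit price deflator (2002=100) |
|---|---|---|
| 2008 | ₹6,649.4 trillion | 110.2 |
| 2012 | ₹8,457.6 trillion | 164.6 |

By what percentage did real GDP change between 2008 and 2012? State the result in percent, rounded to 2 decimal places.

Real GDP 2008 = 6649.4 / 1.102 = 6033.94.
Real GDP 2012 = 8457.6 / 1.646 = 5138.27.
Real growth = 5138.27 / 6033.94 − 1 = -0.1484.

-14.84%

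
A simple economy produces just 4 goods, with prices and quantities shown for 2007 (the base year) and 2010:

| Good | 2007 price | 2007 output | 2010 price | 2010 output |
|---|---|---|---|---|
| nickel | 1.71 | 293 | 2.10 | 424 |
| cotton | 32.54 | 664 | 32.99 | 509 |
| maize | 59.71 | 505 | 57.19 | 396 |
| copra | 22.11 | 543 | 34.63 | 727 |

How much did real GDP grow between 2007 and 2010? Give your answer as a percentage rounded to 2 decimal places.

-11.30%

Real GDP 2007 = Nominal GDP 2007 = 1.71·293 + 32.54·664 + 59.71·505 + 22.11·543 = 64266.87.
Real GDP 2010 (at 2007 prices) = 1.71·424 + 32.54·509 + 59.71·396 + 22.11·727 = 57007.03.
Real growth = 57007.03/64266.87 − 1 = -0.1130.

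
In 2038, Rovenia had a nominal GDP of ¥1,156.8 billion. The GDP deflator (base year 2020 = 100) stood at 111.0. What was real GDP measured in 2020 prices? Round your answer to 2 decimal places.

¥1,042.16 billion

Real GDP = Nominal / (GDP deflator/100) = 1156.8 / 1.110 = 1042.16.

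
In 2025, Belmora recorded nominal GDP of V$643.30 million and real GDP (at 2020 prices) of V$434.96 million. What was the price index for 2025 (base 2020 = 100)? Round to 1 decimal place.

147.9

price index = (Nominal / Real) × 100 = 643.30 / 434.96 × 100 = 147.90.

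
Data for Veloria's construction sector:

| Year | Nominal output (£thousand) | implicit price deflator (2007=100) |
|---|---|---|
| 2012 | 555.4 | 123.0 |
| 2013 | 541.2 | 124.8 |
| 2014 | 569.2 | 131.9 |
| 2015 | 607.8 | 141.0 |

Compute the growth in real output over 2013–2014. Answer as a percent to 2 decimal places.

Real output 2013 = 541.2/1.248 = 433.65.
Real output 2014 = 569.2/1.319 = 431.54.
Change = 431.54/433.65 − 1 = -0.0049.

-0.49%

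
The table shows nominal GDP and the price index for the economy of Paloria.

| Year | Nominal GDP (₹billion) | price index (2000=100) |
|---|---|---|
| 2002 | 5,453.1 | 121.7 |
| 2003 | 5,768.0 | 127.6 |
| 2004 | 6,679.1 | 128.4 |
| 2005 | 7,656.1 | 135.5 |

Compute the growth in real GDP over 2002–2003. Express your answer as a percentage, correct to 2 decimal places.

0.88%

Real GDP 2002 = 5453.1/1.217 = 4480.77.
Real GDP 2003 = 5768.0/1.276 = 4520.38.
Change = 4520.38/4480.77 − 1 = 0.0088.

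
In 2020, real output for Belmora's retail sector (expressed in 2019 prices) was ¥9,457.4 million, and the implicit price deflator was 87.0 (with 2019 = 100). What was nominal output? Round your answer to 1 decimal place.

¥8,227.9 million

Nominal output = Real × (implicit price deflator/100) = 9457.4 × 0.870 = 8227.94.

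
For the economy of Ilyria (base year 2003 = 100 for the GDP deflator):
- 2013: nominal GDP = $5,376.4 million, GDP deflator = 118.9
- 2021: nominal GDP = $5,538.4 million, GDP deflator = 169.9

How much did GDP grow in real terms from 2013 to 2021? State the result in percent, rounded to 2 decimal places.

Deflate each year: 2013 → 5376.4/1.189 = 4521.78; 2021 → 5538.4/1.699 = 3259.80.
So real GDP changed by 3259.80/4521.78 − 1 = -0.2791, i.e. -27.91%.

-27.91%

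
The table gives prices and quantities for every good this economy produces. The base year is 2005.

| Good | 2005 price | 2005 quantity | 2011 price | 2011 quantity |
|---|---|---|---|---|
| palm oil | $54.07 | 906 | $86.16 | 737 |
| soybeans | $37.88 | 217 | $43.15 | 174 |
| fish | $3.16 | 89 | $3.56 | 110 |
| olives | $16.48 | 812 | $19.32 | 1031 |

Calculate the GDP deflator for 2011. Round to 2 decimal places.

143.18

Nominal GDP 2011 = 86.16·737 + 43.15·174 + 3.56·110 + 19.32·1031 = 91318.54.
Real GDP 2011 (at 2005 prices) = 54.07·737 + 37.88·174 + 3.16·110 + 16.48·1031 = 63779.19.
Deflator = Nominal/Real × 100 = 91318.54/63779.19 × 100 = 143.179.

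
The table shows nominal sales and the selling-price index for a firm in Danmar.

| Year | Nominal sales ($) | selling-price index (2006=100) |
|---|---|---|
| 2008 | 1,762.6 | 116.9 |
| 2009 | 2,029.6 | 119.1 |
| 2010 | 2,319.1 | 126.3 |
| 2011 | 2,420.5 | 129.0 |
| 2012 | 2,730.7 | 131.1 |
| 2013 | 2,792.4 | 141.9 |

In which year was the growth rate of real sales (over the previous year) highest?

2009

2009: real = 2029.6/1.191 = 1704.11; growth vs 2008 (1507.78) = 13.02%.
2010: real = 2319.1/1.263 = 1836.18; growth vs 2009 (1704.11) = 7.75%.
2011: real = 2420.5/1.290 = 1876.36; growth vs 2010 (1836.18) = 2.19%.
2012: real = 2730.7/1.311 = 2082.91; growth vs 2011 (1876.36) = 11.01%.
2013: real = 2792.4/1.419 = 1967.86; growth vs 2012 (2082.91) = -5.52%.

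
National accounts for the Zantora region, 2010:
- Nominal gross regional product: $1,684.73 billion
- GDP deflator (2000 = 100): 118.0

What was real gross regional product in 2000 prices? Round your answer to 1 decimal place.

Real gross regional product = Nominal / (GDP deflator/100) = 1684.73 / 1.180 = 1427.74.

$1,427.7 billion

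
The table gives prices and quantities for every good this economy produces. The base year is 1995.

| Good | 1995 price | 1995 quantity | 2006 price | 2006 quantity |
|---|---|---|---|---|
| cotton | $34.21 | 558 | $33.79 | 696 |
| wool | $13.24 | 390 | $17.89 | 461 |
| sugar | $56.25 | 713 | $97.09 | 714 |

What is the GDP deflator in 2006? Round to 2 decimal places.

Nominal GDP 2006 = 33.79·696 + 17.89·461 + 97.09·714 = 101087.39.
Real GDP 2006 (at 1995 prices) = 34.21·696 + 13.24·461 + 56.25·714 = 70076.30.
Deflator = Nominal/Real × 100 = 101087.39/70076.30 × 100 = 144.253.

144.25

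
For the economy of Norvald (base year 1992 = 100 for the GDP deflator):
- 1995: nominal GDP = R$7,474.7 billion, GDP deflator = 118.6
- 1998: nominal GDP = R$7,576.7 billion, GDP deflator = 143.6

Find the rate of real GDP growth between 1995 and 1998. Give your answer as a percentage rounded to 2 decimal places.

-16.28%

Real GDP 1995 = 7474.7 / 1.186 = 6302.45.
Real GDP 1998 = 7576.7 / 1.436 = 5276.25.
Real growth = 5276.25 / 6302.45 − 1 = -0.1628.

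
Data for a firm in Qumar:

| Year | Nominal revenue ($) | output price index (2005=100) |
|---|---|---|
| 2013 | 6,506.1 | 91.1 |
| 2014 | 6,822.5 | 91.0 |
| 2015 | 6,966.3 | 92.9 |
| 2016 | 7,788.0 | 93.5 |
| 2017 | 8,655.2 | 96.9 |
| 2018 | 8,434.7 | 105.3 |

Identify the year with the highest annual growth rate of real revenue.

2014: real = 6822.5/0.910 = 7497.25; growth vs 2013 (7141.71) = 4.98%.
2015: real = 6966.3/0.929 = 7498.71; growth vs 2014 (7497.25) = 0.02%.
2016: real = 7788.0/0.935 = 8329.41; growth vs 2015 (7498.71) = 11.08%.
2017: real = 8655.2/0.969 = 8932.09; growth vs 2016 (8329.41) = 7.24%.
2018: real = 8434.7/1.053 = 8010.16; growth vs 2017 (8932.09) = -10.32%.

2016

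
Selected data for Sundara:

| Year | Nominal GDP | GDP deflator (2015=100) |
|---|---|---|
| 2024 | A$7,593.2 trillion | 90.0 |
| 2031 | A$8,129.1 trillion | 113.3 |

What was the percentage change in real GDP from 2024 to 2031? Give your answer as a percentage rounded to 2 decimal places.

Real GDP 2024 = 7593.2 / 0.900 = 8436.89.
Real GDP 2031 = 8129.1 / 1.133 = 7174.85.
Real growth = 7174.85 / 8436.89 − 1 = -0.1496.

-14.96%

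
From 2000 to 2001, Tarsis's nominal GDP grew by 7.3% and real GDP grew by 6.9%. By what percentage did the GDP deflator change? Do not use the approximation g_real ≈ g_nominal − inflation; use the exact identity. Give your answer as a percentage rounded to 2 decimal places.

0.37%

(1 + g_nom) = (1 + g_real)(1 + π), so π = 1.0730 / 1.0690 − 1 = 0.00374.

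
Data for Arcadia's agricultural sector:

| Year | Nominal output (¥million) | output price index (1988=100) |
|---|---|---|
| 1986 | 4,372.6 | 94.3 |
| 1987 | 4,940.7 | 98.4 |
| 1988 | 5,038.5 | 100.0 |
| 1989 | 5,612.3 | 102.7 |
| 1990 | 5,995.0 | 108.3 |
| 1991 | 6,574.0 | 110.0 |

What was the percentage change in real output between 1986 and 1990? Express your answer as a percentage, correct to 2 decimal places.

19.38%

Real output 1986 = 4372.6/0.943 = 4636.90.
Real output 1990 = 5995.0/1.083 = 5535.55.
Change = 5535.55/4636.90 − 1 = 0.1938.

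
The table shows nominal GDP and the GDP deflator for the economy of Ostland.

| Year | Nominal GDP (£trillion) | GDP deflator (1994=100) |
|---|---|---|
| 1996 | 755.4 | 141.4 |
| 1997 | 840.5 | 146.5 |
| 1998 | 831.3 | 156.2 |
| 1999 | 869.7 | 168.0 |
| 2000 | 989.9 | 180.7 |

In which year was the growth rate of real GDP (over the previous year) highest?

1997

1997: real = 840.5/1.465 = 573.72; growth vs 1996 (534.23) = 7.39%.
1998: real = 831.3/1.562 = 532.20; growth vs 1997 (573.72) = -7.24%.
1999: real = 869.7/1.680 = 517.68; growth vs 1998 (532.20) = -2.73%.
2000: real = 989.9/1.807 = 547.81; growth vs 1999 (517.68) = 5.82%.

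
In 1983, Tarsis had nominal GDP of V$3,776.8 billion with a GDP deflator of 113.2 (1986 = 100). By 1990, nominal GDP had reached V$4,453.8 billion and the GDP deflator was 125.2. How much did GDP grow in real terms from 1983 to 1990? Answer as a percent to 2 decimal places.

Deflate each year: 1983 → 3776.8/1.132 = 3336.40; 1990 → 4453.8/1.252 = 3557.35.
So real GDP changed by 3557.35/3336.40 − 1 = 0.0662, i.e. 6.62%.

6.62%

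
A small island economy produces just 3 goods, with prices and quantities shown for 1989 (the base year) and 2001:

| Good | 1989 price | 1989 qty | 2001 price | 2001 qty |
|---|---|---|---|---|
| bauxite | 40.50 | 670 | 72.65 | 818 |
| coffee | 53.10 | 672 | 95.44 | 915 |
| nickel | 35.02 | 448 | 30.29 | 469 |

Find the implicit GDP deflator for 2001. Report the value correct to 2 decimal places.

Nominal GDP 2001 = 72.65·818 + 95.44·915 + 30.29·469 = 160961.31.
Real GDP 2001 (at 1989 prices) = 40.50·818 + 53.10·915 + 35.02·469 = 98139.88.
Deflator = Nominal/Real × 100 = 160961.31/98139.88 × 100 = 164.012.

164.01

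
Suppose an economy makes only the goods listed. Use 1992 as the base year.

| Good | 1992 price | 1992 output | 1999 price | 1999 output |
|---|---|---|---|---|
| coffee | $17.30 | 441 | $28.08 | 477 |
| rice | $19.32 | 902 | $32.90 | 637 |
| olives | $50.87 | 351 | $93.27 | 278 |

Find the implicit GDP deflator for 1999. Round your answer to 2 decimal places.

Nominal GDP 1999 = 28.08·477 + 32.90·637 + 93.27·278 = 60280.52.
Real GDP 1999 (at 1992 prices) = 17.30·477 + 19.32·637 + 50.87·278 = 34700.80.
Deflator = Nominal/Real × 100 = 60280.52/34700.80 × 100 = 173.715.

173.72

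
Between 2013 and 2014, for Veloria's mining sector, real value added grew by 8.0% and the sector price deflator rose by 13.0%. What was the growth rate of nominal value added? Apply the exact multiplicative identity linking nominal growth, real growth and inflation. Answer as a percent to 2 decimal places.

(1 + g_nom) = (1 + g_real)(1 + π) = 1.0800 × 1.1300 = 1.22040.

22.04%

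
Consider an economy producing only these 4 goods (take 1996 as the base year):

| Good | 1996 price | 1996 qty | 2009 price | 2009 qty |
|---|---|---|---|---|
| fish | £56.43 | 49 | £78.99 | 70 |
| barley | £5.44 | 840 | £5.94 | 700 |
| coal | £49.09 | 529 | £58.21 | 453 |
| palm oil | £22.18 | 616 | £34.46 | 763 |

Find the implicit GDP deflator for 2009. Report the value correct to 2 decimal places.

Nominal GDP 2009 = 78.99·70 + 5.94·700 + 58.21·453 + 34.46·763 = 62349.41.
Real GDP 2009 (at 1996 prices) = 56.43·70 + 5.44·700 + 49.09·453 + 22.18·763 = 46919.21.
Deflator = Nominal/Real × 100 = 62349.41/46919.21 × 100 = 132.887.

132.89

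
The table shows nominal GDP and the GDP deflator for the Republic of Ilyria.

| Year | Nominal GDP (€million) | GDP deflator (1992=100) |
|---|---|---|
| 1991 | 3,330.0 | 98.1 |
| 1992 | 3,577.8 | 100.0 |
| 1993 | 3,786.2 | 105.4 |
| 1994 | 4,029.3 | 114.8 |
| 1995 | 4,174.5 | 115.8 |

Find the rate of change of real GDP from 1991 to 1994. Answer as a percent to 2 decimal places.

Real GDP 1991 = 3330.0/0.981 = 3394.50.
Real GDP 1994 = 4029.3/1.148 = 3509.84.
Change = 3509.84/3394.50 − 1 = 0.0340.

3.40%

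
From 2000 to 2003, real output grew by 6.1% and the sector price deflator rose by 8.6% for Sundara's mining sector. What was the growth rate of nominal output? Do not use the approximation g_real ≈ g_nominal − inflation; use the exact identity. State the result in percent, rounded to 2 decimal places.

(1 + g_nom) = (1 + g_real)(1 + π) = 1.0610 × 1.0860 = 1.15225.

15.22%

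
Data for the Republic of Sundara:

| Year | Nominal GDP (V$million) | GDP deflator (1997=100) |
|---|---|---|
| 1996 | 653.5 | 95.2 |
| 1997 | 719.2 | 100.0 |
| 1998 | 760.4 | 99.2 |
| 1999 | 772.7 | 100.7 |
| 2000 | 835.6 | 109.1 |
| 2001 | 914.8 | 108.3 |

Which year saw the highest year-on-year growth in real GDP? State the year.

1997: real = 719.2/1.000 = 719.20; growth vs 1996 (686.45) = 4.77%.
1998: real = 760.4/0.992 = 766.53; growth vs 1997 (719.20) = 6.58%.
1999: real = 772.7/1.007 = 767.33; growth vs 1998 (766.53) = 0.10%.
2000: real = 835.6/1.091 = 765.90; growth vs 1999 (767.33) = -0.19%.
2001: real = 914.8/1.083 = 844.69; growth vs 2000 (765.90) = 10.29%.

2001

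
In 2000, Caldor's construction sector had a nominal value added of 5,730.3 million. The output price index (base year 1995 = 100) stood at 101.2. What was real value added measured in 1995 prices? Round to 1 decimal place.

Real value added = Nominal / (output price index/100) = 5730.3 / 1.012 = 5662.35.

5,662.4 million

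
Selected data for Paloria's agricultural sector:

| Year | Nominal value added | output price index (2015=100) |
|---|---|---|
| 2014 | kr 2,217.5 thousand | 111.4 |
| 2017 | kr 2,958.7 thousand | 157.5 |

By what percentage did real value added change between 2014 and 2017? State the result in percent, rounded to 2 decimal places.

Deflate each year: 2014 → 2217.5/1.114 = 1990.57; 2017 → 2958.7/1.575 = 1878.54.
So real value added changed by 1878.54/1990.57 − 1 = -0.0563, i.e. -5.63%.

-5.63%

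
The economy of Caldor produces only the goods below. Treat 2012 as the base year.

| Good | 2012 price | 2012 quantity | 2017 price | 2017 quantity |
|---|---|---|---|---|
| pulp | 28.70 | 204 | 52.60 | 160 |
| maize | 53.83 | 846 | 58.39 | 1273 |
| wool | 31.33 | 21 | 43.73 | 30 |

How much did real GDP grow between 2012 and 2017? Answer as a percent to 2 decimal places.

Real GDP 2012 = Nominal GDP 2012 = 28.70·204 + 53.83·846 + 31.33·21 = 52052.91.
Real GDP 2017 (at 2012 prices) = 28.70·160 + 53.83·1273 + 31.33·30 = 74057.49.
Real growth = 74057.49/52052.91 − 1 = 0.4227.

42.27%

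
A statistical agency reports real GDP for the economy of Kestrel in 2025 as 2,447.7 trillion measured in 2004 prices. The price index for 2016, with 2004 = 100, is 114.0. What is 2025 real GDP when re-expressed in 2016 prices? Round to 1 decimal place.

2,790.4 trillion

Real GDP in 2016 prices = Real GDP in 2004 prices × (P_2016/P_2004) = 2447.7 × 1.140 = 2790.38.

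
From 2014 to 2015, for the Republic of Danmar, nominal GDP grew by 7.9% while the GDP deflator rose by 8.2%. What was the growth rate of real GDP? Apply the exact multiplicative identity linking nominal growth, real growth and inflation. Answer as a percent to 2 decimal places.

-0.28%

(1 + g_nom) = (1 + g_real)(1 + π), so g_real = 1.0790 / 1.0820 − 1 = -0.00277.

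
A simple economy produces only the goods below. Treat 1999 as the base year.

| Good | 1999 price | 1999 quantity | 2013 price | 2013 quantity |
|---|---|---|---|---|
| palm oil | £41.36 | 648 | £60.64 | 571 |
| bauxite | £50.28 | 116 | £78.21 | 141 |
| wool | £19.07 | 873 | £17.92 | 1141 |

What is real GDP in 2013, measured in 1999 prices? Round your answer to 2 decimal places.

£52464.91

Real GDP 2013 = Σ (p_1999 × q_2013) = 41.36·571 + 50.28·141 + 19.07·1141 = 52464.91.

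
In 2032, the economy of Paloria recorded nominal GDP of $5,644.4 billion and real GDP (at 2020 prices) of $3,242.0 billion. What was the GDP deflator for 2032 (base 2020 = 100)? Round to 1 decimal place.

GDP deflator = (Nominal / Real) × 100 = 5644.4 / 3242.0 × 100 = 174.10.

174.1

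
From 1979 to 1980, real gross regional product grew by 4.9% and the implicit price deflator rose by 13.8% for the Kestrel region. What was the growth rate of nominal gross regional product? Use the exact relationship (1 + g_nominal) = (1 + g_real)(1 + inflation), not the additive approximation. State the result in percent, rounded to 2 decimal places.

(1 + g_nom) = (1 + g_real)(1 + π) = 1.0490 × 1.1380 = 1.19376.

19.38%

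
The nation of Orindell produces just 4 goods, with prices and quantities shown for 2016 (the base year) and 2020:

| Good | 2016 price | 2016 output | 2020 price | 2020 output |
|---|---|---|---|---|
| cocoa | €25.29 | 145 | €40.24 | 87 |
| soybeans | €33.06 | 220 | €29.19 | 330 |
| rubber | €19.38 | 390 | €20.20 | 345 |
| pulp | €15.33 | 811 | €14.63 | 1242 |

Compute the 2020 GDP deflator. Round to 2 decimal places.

Nominal GDP 2020 = 40.24·87 + 29.19·330 + 20.20·345 + 14.63·1242 = 38273.04.
Real GDP 2020 (at 2016 prices) = 25.29·87 + 33.06·330 + 19.38·345 + 15.33·1242 = 38835.99.
Deflator = Nominal/Real × 100 = 38273.04/38835.99 × 100 = 98.550.

98.55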